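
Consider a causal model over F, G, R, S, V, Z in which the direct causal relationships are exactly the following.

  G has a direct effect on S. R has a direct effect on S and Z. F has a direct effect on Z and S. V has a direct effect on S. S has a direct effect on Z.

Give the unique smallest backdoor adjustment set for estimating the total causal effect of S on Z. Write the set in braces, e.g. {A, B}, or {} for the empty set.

{F, R}

Variables eligible for adjustment (non-descendants of S, excluding S and Z): {F, G, R, V}.
Backdoor paths from S to Z:
  P1: S <- F -> Z
  P2: S <- R -> Z
The empty set is not sufficient: P1 (S <- F -> Z) has no collider blocking it and no conditioned non-collider, so it is open.
Try {F, R}:
  P1: blocked at fork node F ∈ conditioning set.
  P2: blocked at fork node R ∈ conditioning set.
{F, R} contains no descendant of S and blocks every backdoor path.
Every element of {F, R} is needed (dropping F leaves P1 open; dropping R leaves P2 open), so no proper subset is valid.
Among all size-2 subsets of the eligible variables, only {F, R} blocks every backdoor path, so it is the unique smallest valid adjustment set.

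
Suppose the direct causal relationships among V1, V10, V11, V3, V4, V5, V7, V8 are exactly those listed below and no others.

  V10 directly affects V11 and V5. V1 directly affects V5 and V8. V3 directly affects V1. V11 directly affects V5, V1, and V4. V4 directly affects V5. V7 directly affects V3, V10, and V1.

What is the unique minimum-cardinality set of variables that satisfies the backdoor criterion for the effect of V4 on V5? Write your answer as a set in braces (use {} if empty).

{V11}

Variables eligible for adjustment (non-descendants of V4, excluding V4 and V5): {V1, V10, V11, V3, V7, V8}.
Backdoor paths from V4 to V5:
  P1: V4 <- V11 <- V10 <- V7 -> V3 -> V1 -> V5
  P2: V4 <- V11 <- V10 <- V7 -> V1 -> V5
  P3: V4 <- V11 <- V10 -> V5
  P4: V4 <- V11 -> V1 <- V7 -> V10 -> V5
  P5: V4 <- V11 -> V1 <- V3 <- V7 -> V10 -> V5
  P6: V4 <- V11 -> V1 -> V5
  P7: V4 <- V11 -> V5
The empty set is not sufficient: P1 (V4 <- V11 <- V10 <- V7 -> V3 -> V1 -> V5) has no collider blocking it and no conditioned non-collider, so it is open.
Try {V11}:
  P1: blocked at chain node V11 ∈ conditioning set.
  P2: blocked at chain node V11 ∈ conditioning set.
  P3: blocked at chain node V11 ∈ conditioning set.
  P4: blocked at fork node V11 ∈ conditioning set.
  P5: blocked at fork node V11 ∈ conditioning set.
  P6: blocked at fork node V11 ∈ conditioning set.
  P7: blocked at fork node V11 ∈ conditioning set.
{V11} contains no descendant of V4 and blocks every backdoor path.
No other singleton works — e.g. {V7} leaves P3 open — so {V11} is the unique smallest valid adjustment set.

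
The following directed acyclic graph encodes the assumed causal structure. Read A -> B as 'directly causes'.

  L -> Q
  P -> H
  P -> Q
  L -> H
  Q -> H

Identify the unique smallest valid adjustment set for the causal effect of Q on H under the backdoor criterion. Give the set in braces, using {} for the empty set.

Variables eligible for adjustment (non-descendants of Q, excluding Q and H): {L, P}.
Backdoor paths from Q to H:
  P1: Q <- L -> H
  P2: Q <- P -> H
The empty set is not sufficient: P1 (Q <- L -> H) has no collider blocking it and no conditioned non-collider, so it is open.
Try {L, P}:
  P1: blocked at fork node L ∈ conditioning set.
  P2: blocked at fork node P ∈ conditioning set.
{L, P} contains no descendant of Q and blocks every backdoor path.
Every element of {L, P} is needed (dropping L leaves P1 open; dropping P leaves P2 open), so no proper subset is valid.
Among all size-2 subsets of the eligible variables, only {L, P} blocks every backdoor path, so it is the unique smallest valid adjustment set.

{L, P}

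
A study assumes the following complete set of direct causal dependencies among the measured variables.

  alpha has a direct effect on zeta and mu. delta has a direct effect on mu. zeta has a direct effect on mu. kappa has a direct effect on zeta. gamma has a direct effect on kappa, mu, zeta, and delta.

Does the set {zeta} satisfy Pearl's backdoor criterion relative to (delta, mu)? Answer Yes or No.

No

Backdoor paths from delta to mu (paths whose first edge points into delta):
  P1: delta <- gamma -> kappa -> zeta <- alpha -> mu
  P2: delta <- gamma -> kappa -> zeta -> mu
  P3: delta <- gamma -> zeta <- alpha -> mu
  P4: delta <- gamma -> zeta -> mu
  P5: delta <- gamma -> mu
Condition 1 (no descendant of delta in the set): holds — descendants of delta are {mu}; none are in {zeta}.
Condition 2 (every backdoor path blocked by {zeta}):
  P1: open — collider(s) zeta are conditioned on (or have a conditioned descendant) and no non-collider on the path is in the set.
  P2: blocked at chain node zeta ∈ conditioning set.
  P3: open — collider(s) zeta are conditioned on (or have a conditioned descendant) and no non-collider on the path is in the set.
  P4: blocked at chain node zeta ∈ conditioning set.
  P5: open — no interior node is in the conditioning set.
{zeta} does not satisfy the backdoor criterion.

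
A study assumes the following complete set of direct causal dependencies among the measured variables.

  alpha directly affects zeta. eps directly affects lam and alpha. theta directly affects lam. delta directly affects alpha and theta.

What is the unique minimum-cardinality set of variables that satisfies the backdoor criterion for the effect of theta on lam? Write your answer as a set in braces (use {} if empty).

{}

Variables eligible for adjustment (non-descendants of theta, excluding theta and lam): {alpha, delta, eps, zeta}.
Backdoor paths from theta to lam:
  P1: theta <- delta -> alpha <- eps -> lam
Each backdoor path contains an unconditioned collider, so every path is already blocked with the empty conditioning set:
  P1: blocked at collider alpha (neither it nor any descendant is in the conditioning set).
The empty set is therefore the unique smallest valid set.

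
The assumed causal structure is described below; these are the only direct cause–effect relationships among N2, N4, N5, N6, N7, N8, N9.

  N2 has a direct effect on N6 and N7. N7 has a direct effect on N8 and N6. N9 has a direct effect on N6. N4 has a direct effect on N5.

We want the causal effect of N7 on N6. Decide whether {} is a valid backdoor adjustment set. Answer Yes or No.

No

Backdoor paths from N7 to N6 (paths whose first edge points into N7):
  P1: N7 <- N2 -> N6
Condition 1 (no descendant of N7 in the set): holds — descendants of N7 are {N6, N8}; none are in {}.
Condition 2 (every backdoor path blocked by {}):
  P1: open — no interior node is in the conditioning set.
{} does not satisfy the backdoor criterion.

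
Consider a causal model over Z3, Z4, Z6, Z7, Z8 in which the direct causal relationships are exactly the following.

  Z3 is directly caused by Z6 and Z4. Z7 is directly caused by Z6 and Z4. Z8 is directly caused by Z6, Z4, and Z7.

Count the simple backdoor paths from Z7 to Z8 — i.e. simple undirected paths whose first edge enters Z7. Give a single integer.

4

A backdoor path from Z7 to Z8 is any simple undirected path whose first edge points into Z7 (i.e. leaves Z7 via a parent).
Parents of Z7: {Z4, Z6}.
Enumerating:
  P1: Z7 <- Z4 -> Z3 <- Z6 -> Z8
  P2: Z7 <- Z4 -> Z8
  P3: Z7 <- Z6 -> Z3 <- Z4 -> Z8
  P4: Z7 <- Z6 -> Z8
That exhausts the simple backdoor paths. Count: 4.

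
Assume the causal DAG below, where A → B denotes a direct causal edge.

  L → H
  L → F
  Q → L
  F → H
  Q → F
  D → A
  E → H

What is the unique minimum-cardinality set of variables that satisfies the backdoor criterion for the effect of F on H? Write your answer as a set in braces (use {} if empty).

Variables eligible for adjustment (non-descendants of F, excluding F and H): {A, D, E, L, Q}.
Backdoor paths from F to H:
  P1: F <- Q -> L -> H
  P2: F <- L -> H
The empty set is not sufficient: P1 (F <- Q -> L -> H) has no collider blocking it and no conditioned non-collider, so it is open.
Try {L}:
  P1: blocked at chain node L ∈ conditioning set.
  P2: blocked at fork node L ∈ conditioning set.
{L} contains no descendant of F and blocks every backdoor path.
No other singleton works — e.g. {E} leaves P1 open — so {L} is the unique smallest valid adjustment set.

{L}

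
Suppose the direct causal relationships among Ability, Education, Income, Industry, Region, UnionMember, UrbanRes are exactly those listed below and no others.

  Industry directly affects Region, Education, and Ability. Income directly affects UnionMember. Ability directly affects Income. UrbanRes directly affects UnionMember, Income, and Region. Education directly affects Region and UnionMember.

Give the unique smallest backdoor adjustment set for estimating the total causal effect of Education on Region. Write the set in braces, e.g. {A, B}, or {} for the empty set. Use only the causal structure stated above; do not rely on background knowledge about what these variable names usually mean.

Variables eligible for adjustment (non-descendants of Education, excluding Education and Region): {Ability, Income, Industry, UrbanRes}.
Backdoor paths from Education to Region:
  P1: Education <- Industry -> Ability -> Income <- UrbanRes -> Region
  P2: Education <- Industry -> Ability -> Income -> UnionMember <- UrbanRes -> Region
  P3: Education <- Industry -> Region
The empty set is not sufficient: P3 (Education <- Industry -> Region) has no collider blocking it and no conditioned non-collider, so it is open.
Try {Industry}:
  P1: blocked at fork node Industry ∈ conditioning set.
  P2: blocked at fork node Industry ∈ conditioning set.
  P3: blocked at fork node Industry ∈ conditioning set.
{Industry} contains no descendant of Education and blocks every backdoor path.
No other singleton works — e.g. {UrbanRes} leaves P3 open — so {Industry} is the unique smallest valid adjustment set.

{Industry}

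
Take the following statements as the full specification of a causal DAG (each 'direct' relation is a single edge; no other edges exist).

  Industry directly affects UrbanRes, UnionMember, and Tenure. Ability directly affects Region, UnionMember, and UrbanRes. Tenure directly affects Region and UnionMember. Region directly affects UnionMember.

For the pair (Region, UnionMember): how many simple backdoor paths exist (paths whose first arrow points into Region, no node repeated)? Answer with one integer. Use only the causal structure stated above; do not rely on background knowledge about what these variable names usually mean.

A backdoor path from Region to UnionMember is any simple undirected path whose first edge points into Region (i.e. leaves Region via a parent).
Parents of Region: {Ability, Tenure}.
Enumerating:
  P1: Region <- Tenure <- Industry -> UnionMember
  P2: Region <- Tenure <- Industry -> UrbanRes <- Ability -> UnionMember
  P3: Region <- Tenure -> UnionMember
  P4: Region <- Ability -> UnionMember
  P5: Region <- Ability -> UrbanRes <- Industry -> Tenure -> UnionMember
  P6: Region <- Ability -> UrbanRes <- Industry -> UnionMember
That exhausts the simple backdoor paths. Count: 6.

6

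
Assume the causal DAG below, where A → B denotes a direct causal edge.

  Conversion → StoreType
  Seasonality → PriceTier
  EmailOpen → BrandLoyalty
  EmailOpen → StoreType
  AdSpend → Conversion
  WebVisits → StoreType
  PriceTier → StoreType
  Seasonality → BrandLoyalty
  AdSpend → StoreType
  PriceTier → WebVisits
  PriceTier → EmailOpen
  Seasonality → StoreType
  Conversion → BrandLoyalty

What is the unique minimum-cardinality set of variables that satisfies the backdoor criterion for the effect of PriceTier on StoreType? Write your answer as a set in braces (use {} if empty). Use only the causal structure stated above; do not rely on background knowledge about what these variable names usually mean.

{Seasonality}

Variables eligible for adjustment (non-descendants of PriceTier, excluding PriceTier and StoreType): {AdSpend, Conversion, Seasonality}.
Backdoor paths from PriceTier to StoreType:
  P1: PriceTier <- Seasonality -> StoreType
  P2: PriceTier <- Seasonality -> BrandLoyalty <- Conversion <- AdSpend -> StoreType
  P3: PriceTier <- Seasonality -> BrandLoyalty <- Conversion -> StoreType
  P4: PriceTier <- Seasonality -> BrandLoyalty <- EmailOpen -> StoreType
The empty set is not sufficient: P1 (PriceTier <- Seasonality -> StoreType) has no collider blocking it and no conditioned non-collider, so it is open.
Try {Seasonality}:
  P1: blocked at fork node Seasonality ∈ conditioning set.
  P2: blocked at fork node Seasonality ∈ conditioning set.
  P3: blocked at fork node Seasonality ∈ conditioning set.
  P4: blocked at fork node Seasonality ∈ conditioning set.
{Seasonality} contains no descendant of PriceTier and blocks every backdoor path.
No other singleton works — e.g. {AdSpend} leaves P1 open — so {Seasonality} is the unique smallest valid adjustment set.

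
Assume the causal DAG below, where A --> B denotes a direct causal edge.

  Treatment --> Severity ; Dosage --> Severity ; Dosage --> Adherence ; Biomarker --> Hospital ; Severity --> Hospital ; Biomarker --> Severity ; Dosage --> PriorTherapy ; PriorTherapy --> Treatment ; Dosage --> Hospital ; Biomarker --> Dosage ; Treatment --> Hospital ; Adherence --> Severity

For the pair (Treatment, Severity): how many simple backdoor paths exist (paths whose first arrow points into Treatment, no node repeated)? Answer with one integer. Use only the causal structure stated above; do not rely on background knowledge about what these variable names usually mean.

6

A backdoor path from Treatment to Severity is any simple undirected path whose first edge points into Treatment (i.e. leaves Treatment via a parent).
Parents of Treatment: {PriorTherapy}.
Enumerating:
  P1: Treatment <- PriorTherapy <- Dosage <- Biomarker -> Severity
  P2: Treatment <- PriorTherapy <- Dosage <- Biomarker -> Hospital <- Severity
  P3: Treatment <- PriorTherapy <- Dosage -> Adherence -> Severity
  P4: Treatment <- PriorTherapy <- Dosage -> Severity
  P5: Treatment <- PriorTherapy <- Dosage -> Hospital <- Biomarker -> Severity
  P6: Treatment <- PriorTherapy <- Dosage -> Hospital <- Severity
That exhausts the simple backdoor paths. Count: 6.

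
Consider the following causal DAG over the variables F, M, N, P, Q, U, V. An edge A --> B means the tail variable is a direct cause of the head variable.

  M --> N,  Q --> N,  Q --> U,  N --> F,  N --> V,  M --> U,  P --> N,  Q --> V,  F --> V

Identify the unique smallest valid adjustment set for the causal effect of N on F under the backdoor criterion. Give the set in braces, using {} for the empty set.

{}

Variables eligible for adjustment (non-descendants of N, excluding N and F): {M, P, Q, U}.
Backdoor paths from N to F:
  P1: N <- Q -> V <- F
  P2: N <- M -> U <- Q -> V <- F
Each backdoor path contains an unconditioned collider, so every path is already blocked with the empty conditioning set:
  P1: blocked at collider V (neither it nor any descendant is in the conditioning set).
  P2: blocked at collider U (neither it nor any descendant is in the conditioning set).
The empty set is therefore the unique smallest valid set.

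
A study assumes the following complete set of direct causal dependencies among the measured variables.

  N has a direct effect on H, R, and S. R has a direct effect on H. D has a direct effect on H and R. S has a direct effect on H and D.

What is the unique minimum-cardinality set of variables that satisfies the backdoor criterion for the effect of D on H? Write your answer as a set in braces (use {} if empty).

Variables eligible for adjustment (non-descendants of D, excluding D and H): {N, S}.
Backdoor paths from D to H:
  P1: D <- S <- N -> R -> H
  P2: D <- S <- N -> H
  P3: D <- S -> H
The empty set is not sufficient: P1 (D <- S <- N -> R -> H) has no collider blocking it and no conditioned non-collider, so it is open.
Try {S}:
  P1: blocked at chain node S ∈ conditioning set.
  P2: blocked at chain node S ∈ conditioning set.
  P3: blocked at fork node S ∈ conditioning set.
{S} contains no descendant of D and blocks every backdoor path.
No other singleton works — e.g. {N} leaves P3 open — so {S} is the unique smallest valid adjustment set.

{S}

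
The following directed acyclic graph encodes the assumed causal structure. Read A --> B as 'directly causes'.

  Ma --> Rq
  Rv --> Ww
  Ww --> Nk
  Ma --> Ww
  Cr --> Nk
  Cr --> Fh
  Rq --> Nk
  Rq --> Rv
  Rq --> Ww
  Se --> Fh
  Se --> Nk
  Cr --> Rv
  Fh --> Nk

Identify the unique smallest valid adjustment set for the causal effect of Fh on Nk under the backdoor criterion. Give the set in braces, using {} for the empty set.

{Cr, Se}

Variables eligible for adjustment (non-descendants of Fh, excluding Fh and Nk): {Cr, Ma, Rq, Rv, Se, Ww}.
Backdoor paths from Fh to Nk:
  P1: Fh <- Cr -> Rv <- Rq <- Ma -> Ww -> Nk
  P2: Fh <- Cr -> Rv <- Rq -> Ww -> Nk
  P3: Fh <- Cr -> Rv <- Rq -> Nk
  P4: Fh <- Cr -> Rv -> Ww <- Ma -> Rq -> Nk
  P5: Fh <- Cr -> Rv -> Ww <- Rq -> Nk
  P6: Fh <- Cr -> Rv -> Ww -> Nk
  P7: Fh <- Cr -> Nk
  P8: Fh <- Se -> Nk
The empty set is not sufficient: P6 (Fh <- Cr -> Rv -> Ww -> Nk) has no collider blocking it and no conditioned non-collider, so it is open.
Try {Cr, Se}:
  P1: blocked at fork node Cr ∈ conditioning set.
  P2: blocked at fork node Cr ∈ conditioning set.
  P3: blocked at fork node Cr ∈ conditioning set.
  P4: blocked at fork node Cr ∈ conditioning set.
  P5: blocked at fork node Cr ∈ conditioning set.
  P6: blocked at fork node Cr ∈ conditioning set.
  P7: blocked at fork node Cr ∈ conditioning set.
  P8: blocked at fork node Se ∈ conditioning set.
{Cr, Se} contains no descendant of Fh and blocks every backdoor path.
Every element of {Cr, Se} is needed (dropping Cr leaves P6 open; dropping Se leaves P8 open), so no proper subset is valid.
Among all size-2 subsets of the eligible variables, only {Cr, Se} blocks every backdoor path, so it is the unique smallest valid adjustment set.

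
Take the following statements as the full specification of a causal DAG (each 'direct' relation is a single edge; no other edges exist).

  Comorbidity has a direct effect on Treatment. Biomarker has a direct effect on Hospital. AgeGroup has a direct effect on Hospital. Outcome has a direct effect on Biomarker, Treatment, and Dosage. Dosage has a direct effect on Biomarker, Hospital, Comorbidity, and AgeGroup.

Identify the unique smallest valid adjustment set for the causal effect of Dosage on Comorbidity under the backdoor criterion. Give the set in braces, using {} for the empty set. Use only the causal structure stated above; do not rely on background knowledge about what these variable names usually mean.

{}

Variables eligible for adjustment (non-descendants of Dosage, excluding Dosage and Comorbidity): {Outcome}.
Backdoor paths from Dosage to Comorbidity:
  P1: Dosage <- Outcome -> Treatment <- Comorbidity
Each backdoor path contains an unconditioned collider, so every path is already blocked with the empty conditioning set:
  P1: blocked at collider Treatment (neither it nor any descendant is in the conditioning set).
The empty set is therefore the unique smallest valid set.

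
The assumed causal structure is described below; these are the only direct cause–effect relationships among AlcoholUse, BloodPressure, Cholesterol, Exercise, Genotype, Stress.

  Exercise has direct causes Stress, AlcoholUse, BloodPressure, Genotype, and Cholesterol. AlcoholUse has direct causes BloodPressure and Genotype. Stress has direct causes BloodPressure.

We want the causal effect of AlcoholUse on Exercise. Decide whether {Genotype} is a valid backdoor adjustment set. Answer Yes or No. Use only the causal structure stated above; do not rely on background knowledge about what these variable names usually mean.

Backdoor paths from AlcoholUse to Exercise (paths whose first edge points into AlcoholUse):
  P1: AlcoholUse <- Genotype -> Exercise
  P2: AlcoholUse <- BloodPressure -> Stress -> Exercise
  P3: AlcoholUse <- BloodPressure -> Exercise
Condition 1 (no descendant of AlcoholUse in the set): holds — descendants of AlcoholUse are {Exercise}; none are in {Genotype}.
Condition 2 (every backdoor path blocked by {Genotype}):
  P1: blocked at fork node Genotype ∈ conditioning set.
  P2: open — no interior node is in the conditioning set.
  P3: open — no interior node is in the conditioning set.
{Genotype} does not satisfy the backdoor criterion.

No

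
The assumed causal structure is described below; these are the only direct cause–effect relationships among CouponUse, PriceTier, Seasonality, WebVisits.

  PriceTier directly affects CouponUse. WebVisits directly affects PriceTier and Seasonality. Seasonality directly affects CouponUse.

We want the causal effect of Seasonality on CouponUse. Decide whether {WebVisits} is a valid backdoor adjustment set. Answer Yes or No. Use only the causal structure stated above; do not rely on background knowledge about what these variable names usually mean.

Backdoor paths from Seasonality to CouponUse (paths whose first edge points into Seasonality):
  P1: Seasonality <- WebVisits -> PriceTier -> CouponUse
Condition 1 (no descendant of Seasonality in the set): holds — descendants of Seasonality are {CouponUse}; none are in {WebVisits}.
Condition 2 (every backdoor path blocked by {WebVisits}):
  P1: blocked at fork node WebVisits ∈ conditioning set.
{WebVisits} satisfies the backdoor criterion.

Yes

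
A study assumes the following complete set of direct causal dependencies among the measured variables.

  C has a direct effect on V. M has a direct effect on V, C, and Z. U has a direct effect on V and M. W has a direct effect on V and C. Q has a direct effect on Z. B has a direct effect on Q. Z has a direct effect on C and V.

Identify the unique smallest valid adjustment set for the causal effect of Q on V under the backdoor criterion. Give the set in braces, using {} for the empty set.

{}

Variables eligible for adjustment (non-descendants of Q, excluding Q and V): {B, M, U, W}.
Backdoor paths from Q to V:
  (none)
With no backdoor paths the empty set already satisfies the criterion, and it is trivially minimal.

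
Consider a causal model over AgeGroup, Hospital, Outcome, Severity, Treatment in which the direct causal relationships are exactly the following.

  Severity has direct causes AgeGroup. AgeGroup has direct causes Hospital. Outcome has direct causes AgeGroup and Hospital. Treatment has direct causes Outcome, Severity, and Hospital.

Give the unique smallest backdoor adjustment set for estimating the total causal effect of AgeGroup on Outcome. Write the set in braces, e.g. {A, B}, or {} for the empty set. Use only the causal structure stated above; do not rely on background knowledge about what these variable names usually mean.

{Hospital}

Variables eligible for adjustment (non-descendants of AgeGroup, excluding AgeGroup and Outcome): {Hospital}.
Backdoor paths from AgeGroup to Outcome:
  P1: AgeGroup <- Hospital -> Outcome
  P2: AgeGroup <- Hospital -> Treatment <- Outcome
The empty set is not sufficient: P1 (AgeGroup <- Hospital -> Outcome) has no collider blocking it and no conditioned non-collider, so it is open.
Try {Hospital}:
  P1: blocked at fork node Hospital ∈ conditioning set.
  P2: blocked at fork node Hospital ∈ conditioning set.
{Hospital} contains no descendant of AgeGroup and blocks every backdoor path.
{Hospital} is the unique smallest valid adjustment set.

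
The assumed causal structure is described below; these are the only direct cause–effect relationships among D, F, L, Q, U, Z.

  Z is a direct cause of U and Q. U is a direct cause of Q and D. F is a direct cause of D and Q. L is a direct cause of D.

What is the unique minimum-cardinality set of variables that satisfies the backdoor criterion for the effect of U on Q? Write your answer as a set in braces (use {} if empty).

Variables eligible for adjustment (non-descendants of U, excluding U and Q): {F, L, Z}.
Backdoor paths from U to Q:
  P1: U <- Z -> Q
The empty set is not sufficient: P1 (U <- Z -> Q) has no collider blocking it and no conditioned non-collider, so it is open.
Try {Z}:
  P1: blocked at fork node Z ∈ conditioning set.
{Z} contains no descendant of U and blocks every backdoor path.
No other singleton works — e.g. {F} leaves P1 open — so {Z} is the unique smallest valid adjustment set.

{Z}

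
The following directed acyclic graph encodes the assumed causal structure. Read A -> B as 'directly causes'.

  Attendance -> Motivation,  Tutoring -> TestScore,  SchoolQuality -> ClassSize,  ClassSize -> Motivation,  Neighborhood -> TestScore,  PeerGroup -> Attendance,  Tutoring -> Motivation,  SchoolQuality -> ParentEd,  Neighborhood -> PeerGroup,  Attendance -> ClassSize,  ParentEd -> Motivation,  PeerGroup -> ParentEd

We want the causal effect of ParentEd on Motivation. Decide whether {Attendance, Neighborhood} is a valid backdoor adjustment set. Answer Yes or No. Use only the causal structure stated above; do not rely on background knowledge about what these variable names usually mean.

Backdoor paths from ParentEd to Motivation (paths whose first edge points into ParentEd):
  P1: ParentEd <- PeerGroup <- Neighborhood -> TestScore <- Tutoring -> Motivation
  P2: ParentEd <- PeerGroup -> Attendance -> ClassSize -> Motivation
  P3: ParentEd <- PeerGroup -> Attendance -> Motivation
  P4: ParentEd <- SchoolQuality -> ClassSize <- Attendance <- PeerGroup <- Neighborhood -> TestScore <- Tutoring -> Motivation
  P5: ParentEd <- SchoolQuality -> ClassSize <- Attendance -> Motivation
  P6: ParentEd <- SchoolQuality -> ClassSize -> Motivation
Condition 1 (no descendant of ParentEd in the set): holds — descendants of ParentEd are {Motivation}; none are in {Attendance, Neighborhood}.
Condition 2 (every backdoor path blocked by {Attendance, Neighborhood}):
  P1: blocked at fork node Neighborhood ∈ conditioning set.
  P2: blocked at chain node Attendance ∈ conditioning set.
  P3: blocked at chain node Attendance ∈ conditioning set.
  P4: blocked at collider ClassSize (neither it nor any descendant is in the conditioning set).
  P5: blocked at collider ClassSize (neither it nor any descendant is in the conditioning set).
  P6: open — no interior node is in the conditioning set.
{Attendance, Neighborhood} does not satisfy the backdoor criterion.

No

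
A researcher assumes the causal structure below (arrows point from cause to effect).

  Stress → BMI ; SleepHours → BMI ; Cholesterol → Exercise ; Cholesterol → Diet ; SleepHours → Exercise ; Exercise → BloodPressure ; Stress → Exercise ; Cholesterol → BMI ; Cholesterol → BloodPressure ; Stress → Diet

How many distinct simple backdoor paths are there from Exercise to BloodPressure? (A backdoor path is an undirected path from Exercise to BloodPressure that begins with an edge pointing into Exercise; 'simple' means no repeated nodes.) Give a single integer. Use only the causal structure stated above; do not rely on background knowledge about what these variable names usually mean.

A backdoor path from Exercise to BloodPressure is any simple undirected path whose first edge points into Exercise (i.e. leaves Exercise via a parent).
Parents of Exercise: {Cholesterol, SleepHours, Stress}.
Enumerating:
  P1: Exercise <- Cholesterol -> BloodPressure
  P2: Exercise <- Stress -> BMI <- Cholesterol -> BloodPressure
  P3: Exercise <- Stress -> Diet <- Cholesterol -> BloodPressure
  P4: Exercise <- SleepHours -> BMI <- Cholesterol -> BloodPressure
  P5: Exercise <- SleepHours -> BMI <- Stress -> Diet <- Cholesterol -> BloodPressure
That exhausts the simple backdoor paths. Count: 5.

5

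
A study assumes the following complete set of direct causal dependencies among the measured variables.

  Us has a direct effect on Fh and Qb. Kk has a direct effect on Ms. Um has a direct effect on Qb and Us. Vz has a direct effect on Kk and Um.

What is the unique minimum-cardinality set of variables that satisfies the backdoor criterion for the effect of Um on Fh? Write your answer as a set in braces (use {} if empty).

{}

Variables eligible for adjustment (non-descendants of Um, excluding Um and Fh): {Kk, Ms, Vz}.
Backdoor paths from Um to Fh:
  (none)
With no backdoor paths the empty set already satisfies the criterion, and it is trivially minimal.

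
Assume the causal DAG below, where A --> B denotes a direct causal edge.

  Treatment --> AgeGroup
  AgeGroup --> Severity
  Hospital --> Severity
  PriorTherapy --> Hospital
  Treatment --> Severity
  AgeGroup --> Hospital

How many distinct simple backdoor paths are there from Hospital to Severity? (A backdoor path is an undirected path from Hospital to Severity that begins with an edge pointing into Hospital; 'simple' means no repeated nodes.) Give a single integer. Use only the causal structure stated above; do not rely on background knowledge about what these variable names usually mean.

A backdoor path from Hospital to Severity is any simple undirected path whose first edge points into Hospital (i.e. leaves Hospital via a parent).
Parents of Hospital: {AgeGroup, PriorTherapy}.
Enumerating:
  P1: Hospital <- AgeGroup <- Treatment -> Severity
  P2: Hospital <- AgeGroup -> Severity
That exhausts the simple backdoor paths. Count: 2.

2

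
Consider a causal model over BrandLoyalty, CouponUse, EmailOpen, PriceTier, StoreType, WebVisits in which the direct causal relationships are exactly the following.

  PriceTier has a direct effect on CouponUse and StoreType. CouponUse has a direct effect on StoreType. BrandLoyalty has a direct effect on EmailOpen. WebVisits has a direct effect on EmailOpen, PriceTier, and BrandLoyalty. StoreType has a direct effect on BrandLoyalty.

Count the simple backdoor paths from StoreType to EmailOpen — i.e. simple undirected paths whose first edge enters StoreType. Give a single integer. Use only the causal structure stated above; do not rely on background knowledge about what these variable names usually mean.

4

A backdoor path from StoreType to EmailOpen is any simple undirected path whose first edge points into StoreType (i.e. leaves StoreType via a parent).
Parents of StoreType: {CouponUse, PriceTier}.
Enumerating:
  P1: StoreType <- PriceTier <- WebVisits -> BrandLoyalty -> EmailOpen
  P2: StoreType <- PriceTier <- WebVisits -> EmailOpen
  P3: StoreType <- CouponUse <- PriceTier <- WebVisits -> BrandLoyalty -> EmailOpen
  P4: StoreType <- CouponUse <- PriceTier <- WebVisits -> EmailOpen
That exhausts the simple backdoor paths. Count: 4.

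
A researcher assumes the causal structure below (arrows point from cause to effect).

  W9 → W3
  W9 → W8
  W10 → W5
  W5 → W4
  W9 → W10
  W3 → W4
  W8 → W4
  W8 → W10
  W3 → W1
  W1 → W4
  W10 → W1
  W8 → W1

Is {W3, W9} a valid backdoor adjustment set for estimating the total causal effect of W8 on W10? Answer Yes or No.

Backdoor paths from W8 to W10 (paths whose first edge points into W8):
  P1: W8 <- W9 -> W3 -> W1 <- W10
  P2: W8 <- W9 -> W3 -> W1 -> W4 <- W5 <- W10
  P3: W8 <- W9 -> W3 -> W4 <- W1 <- W10
  P4: W8 <- W9 -> W3 -> W4 <- W5 <- W10
  P5: W8 <- W9 -> W10
Condition 1 (no descendant of W8 in the set): holds — descendants of W8 are {W1, W10, W4, W5}; none are in {W3, W9}.
Condition 2 (every backdoor path blocked by {W3, W9}):
  P1: blocked at fork node W9 ∈ conditioning set.
  P2: blocked at fork node W9 ∈ conditioning set.
  P3: blocked at fork node W9 ∈ conditioning set.
  P4: blocked at fork node W9 ∈ conditioning set.
  P5: blocked at fork node W9 ∈ conditioning set.
{W3, W9} satisfies the backdoor criterion.

Yes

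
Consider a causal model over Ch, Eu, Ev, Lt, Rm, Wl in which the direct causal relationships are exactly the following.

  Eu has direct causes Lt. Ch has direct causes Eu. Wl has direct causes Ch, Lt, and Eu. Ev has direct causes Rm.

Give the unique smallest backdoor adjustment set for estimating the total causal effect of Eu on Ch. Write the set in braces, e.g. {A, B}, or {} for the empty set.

{}

Variables eligible for adjustment (non-descendants of Eu, excluding Eu and Ch): {Ev, Lt, Rm}.
Backdoor paths from Eu to Ch:
  P1: Eu <- Lt -> Wl <- Ch
Each backdoor path contains an unconditioned collider, so every path is already blocked with the empty conditioning set:
  P1: blocked at collider Wl (neither it nor any descendant is in the conditioning set).
The empty set is therefore the unique smallest valid set.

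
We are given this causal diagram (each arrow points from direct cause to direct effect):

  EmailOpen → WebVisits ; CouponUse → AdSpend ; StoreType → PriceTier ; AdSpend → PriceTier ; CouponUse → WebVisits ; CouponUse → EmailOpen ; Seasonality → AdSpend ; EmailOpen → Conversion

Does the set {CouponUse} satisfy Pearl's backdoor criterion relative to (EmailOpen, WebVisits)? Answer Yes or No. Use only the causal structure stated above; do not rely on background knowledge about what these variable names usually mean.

Backdoor paths from EmailOpen to WebVisits (paths whose first edge points into EmailOpen):
  P1: EmailOpen <- CouponUse -> WebVisits
Condition 1 (no descendant of EmailOpen in the set): holds — descendants of EmailOpen are {Conversion, WebVisits}; none are in {CouponUse}.
Condition 2 (every backdoor path blocked by {CouponUse}):
  P1: blocked at fork node CouponUse ∈ conditioning set.
{CouponUse} satisfies the backdoor criterion.

Yes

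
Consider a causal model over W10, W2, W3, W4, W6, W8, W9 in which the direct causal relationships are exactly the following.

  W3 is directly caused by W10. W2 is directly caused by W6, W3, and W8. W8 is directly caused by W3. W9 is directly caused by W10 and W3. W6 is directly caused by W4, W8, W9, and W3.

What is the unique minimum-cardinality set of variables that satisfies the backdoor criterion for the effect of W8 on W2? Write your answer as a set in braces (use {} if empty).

{W3}

Variables eligible for adjustment (non-descendants of W8, excluding W8 and W2): {W10, W3, W4, W9}.
Backdoor paths from W8 to W2:
  P1: W8 <- W3 <- W10 -> W9 -> W6 -> W2
  P2: W8 <- W3 -> W9 -> W6 -> W2
  P3: W8 <- W3 -> W6 -> W2
  P4: W8 <- W3 -> W2
The empty set is not sufficient: P1 (W8 <- W3 <- W10 -> W9 -> W6 -> W2) has no collider blocking it and no conditioned non-collider, so it is open.
Try {W3}:
  P1: blocked at chain node W3 ∈ conditioning set.
  P2: blocked at fork node W3 ∈ conditioning set.
  P3: blocked at fork node W3 ∈ conditioning set.
  P4: blocked at fork node W3 ∈ conditioning set.
{W3} contains no descendant of W8 and blocks every backdoor path.
No other singleton works — e.g. {W10} leaves P2 open — so {W3} is the unique smallest valid adjustment set.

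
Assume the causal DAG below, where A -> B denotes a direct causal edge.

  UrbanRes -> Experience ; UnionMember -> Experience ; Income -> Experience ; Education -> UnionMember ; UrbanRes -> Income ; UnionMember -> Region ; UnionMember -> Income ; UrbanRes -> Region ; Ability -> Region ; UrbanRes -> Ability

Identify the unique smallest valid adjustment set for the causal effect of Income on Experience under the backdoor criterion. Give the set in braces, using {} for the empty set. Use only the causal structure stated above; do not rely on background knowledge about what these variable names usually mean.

{UnionMember, UrbanRes}

Variables eligible for adjustment (non-descendants of Income, excluding Income and Experience): {Ability, Education, Region, UnionMember, UrbanRes}.
Backdoor paths from Income to Experience:
  P1: Income <- UrbanRes -> Ability -> Region <- UnionMember -> Experience
  P2: Income <- UrbanRes -> Experience
  P3: Income <- UrbanRes -> Region <- UnionMember -> Experience
  P4: Income <- UnionMember -> Experience
  P5: Income <- UnionMember -> Region <- UrbanRes -> Experience
  P6: Income <- UnionMember -> Region <- Ability <- UrbanRes -> Experience
The empty set is not sufficient: P2 (Income <- UrbanRes -> Experience) has no collider blocking it and no conditioned non-collider, so it is open.
Try {UnionMember, UrbanRes}:
  P1: blocked at fork node UrbanRes ∈ conditioning set.
  P2: blocked at fork node UrbanRes ∈ conditioning set.
  P3: blocked at fork node UrbanRes ∈ conditioning set.
  P4: blocked at fork node UnionMember ∈ conditioning set.
  P5: blocked at fork node UnionMember ∈ conditioning set.
  P6: blocked at fork node UnionMember ∈ conditioning set.
{UnionMember, UrbanRes} contains no descendant of Income and blocks every backdoor path.
Every element of {UnionMember, UrbanRes} is needed (dropping UnionMember leaves P4 open; dropping UrbanRes leaves P2 open), so no proper subset is valid.
Among all size-2 subsets of the eligible variables, only {UnionMember, UrbanRes} blocks every backdoor path, so it is the unique smallest valid adjustment set.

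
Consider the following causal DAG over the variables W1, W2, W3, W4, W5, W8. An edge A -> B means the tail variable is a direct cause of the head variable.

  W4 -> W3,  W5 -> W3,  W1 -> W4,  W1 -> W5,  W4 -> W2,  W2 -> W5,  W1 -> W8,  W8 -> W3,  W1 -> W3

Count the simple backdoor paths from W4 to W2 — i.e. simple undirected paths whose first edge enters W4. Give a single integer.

A backdoor path from W4 to W2 is any simple undirected path whose first edge points into W4 (i.e. leaves W4 via a parent).
Parents of W4: {W1}.
Enumerating:
  P1: W4 <- W1 -> W8 -> W3 <- W5 <- W2
  P2: W4 <- W1 -> W5 <- W2
  P3: W4 <- W1 -> W3 <- W5 <- W2
That exhausts the simple backdoor paths. Count: 3.

3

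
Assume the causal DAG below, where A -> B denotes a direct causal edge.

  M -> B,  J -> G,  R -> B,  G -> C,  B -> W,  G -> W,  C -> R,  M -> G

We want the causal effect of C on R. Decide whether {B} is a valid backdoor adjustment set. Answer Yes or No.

No

Backdoor paths from C to R (paths whose first edge points into C):
  P1: C <- G <- M -> B <- R
  P2: C <- G -> W <- B <- R
Condition 1 (no descendant of C in the set): FAILS — B is a descendant of C.
Condition 2 (every backdoor path blocked by {B}):
  P1: open — collider(s) B are conditioned on (or have a conditioned descendant) and no non-collider on the path is in the set.
  P2: blocked at collider W (neither it nor any descendant is in the conditioning set).
{B} does not satisfy the backdoor criterion.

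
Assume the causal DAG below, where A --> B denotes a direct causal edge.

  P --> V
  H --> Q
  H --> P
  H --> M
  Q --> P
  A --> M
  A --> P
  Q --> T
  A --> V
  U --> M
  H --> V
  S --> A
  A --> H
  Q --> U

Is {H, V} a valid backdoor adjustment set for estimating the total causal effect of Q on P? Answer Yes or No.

Backdoor paths from Q to P (paths whose first edge points into Q):
  P1: Q <- H <- A -> P
  P2: Q <- H <- A -> V <- P
  P3: Q <- H -> P
  P4: Q <- H -> V <- A -> P
  P5: Q <- H -> V <- P
  P6: Q <- H -> M <- A -> P
  P7: Q <- H -> M <- A -> V <- P
Condition 1 (no descendant of Q in the set): FAILS — V is a descendant of Q.
Condition 2 (every backdoor path blocked by {H, V}):
  P1: blocked at chain node H ∈ conditioning set.
  P2: blocked at chain node H ∈ conditioning set.
  P3: blocked at fork node H ∈ conditioning set.
  P4: blocked at fork node H ∈ conditioning set.
  P5: blocked at fork node H ∈ conditioning set.
  P6: blocked at fork node H ∈ conditioning set.
  P7: blocked at fork node H ∈ conditioning set.
{H, V} does not satisfy the backdoor criterion.

No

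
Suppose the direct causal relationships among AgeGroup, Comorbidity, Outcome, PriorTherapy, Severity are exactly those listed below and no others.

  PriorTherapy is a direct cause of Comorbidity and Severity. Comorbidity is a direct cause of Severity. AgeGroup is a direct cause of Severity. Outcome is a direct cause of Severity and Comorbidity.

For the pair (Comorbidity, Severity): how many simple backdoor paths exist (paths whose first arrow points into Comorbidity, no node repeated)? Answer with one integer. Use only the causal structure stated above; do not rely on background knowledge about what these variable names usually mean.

A backdoor path from Comorbidity to Severity is any simple undirected path whose first edge points into Comorbidity (i.e. leaves Comorbidity via a parent).
Parents of Comorbidity: {Outcome, PriorTherapy}.
Enumerating:
  P1: Comorbidity <- Outcome -> Severity
  P2: Comorbidity <- PriorTherapy -> Severity
That exhausts the simple backdoor paths. Count: 2.

2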